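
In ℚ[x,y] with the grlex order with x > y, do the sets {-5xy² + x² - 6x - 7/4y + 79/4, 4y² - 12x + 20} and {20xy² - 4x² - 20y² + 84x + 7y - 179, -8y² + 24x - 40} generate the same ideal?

Yes, the ideals are equal.

For a fixed monomial order, each ideal has a unique reduced Gröbner basis; comparing bases decides equality.
Buchberger on the first generating set:
f_1 = -5xy² + x² - 6x - 7/4y + 79/4, LT = xy².
f_2 = 4y² - 12x + 20, LT = y².

S(f_1,f_2): lcm = xy². S = 14/5x² - 19/5x + 7/20y - 79/20.
  reduce S modulo (f_1, f_2):
  remainder 14/5x² - 19/5x + 7/20y - 79/20 ≠ 0; add g_3 = 14/5x² - 19/5x + 7/20y - 79/20 to the basis.

The other S-polynomials (S(f_1,g_3), S(f_2,g_3)) all reduce to 0 modulo the current basis, so we have a Gröbner basis.
Inter-reduce: drop elements whose leading term is divisible by another's, tail-reduce, and make monic.
Reduced Gröbner basis: {x² - 19/14x + ⅛y - 79/56, y² - 3x + 5}.

Buchberger on the second generating set:
h_1 = 20xy² - 4x² - 20y² + 84x + 7y - 179, LT = xy².
h_2 = -8y² + 24x - 40, LT = y².

S(h_1,h_2): lcm = xy². S = 14/5x² - y² - ⅘x + 7/20y - 179/20.
  reduce S modulo (h_1, h_2):
  remainder 14/5x² - 19/5x + 7/20y - 79/20 ≠ 0; add k_3 = 14/5x² - 19/5x + 7/20y - 79/20 to the basis.

The other S-polynomials (S(h_1,k_3), S(h_2,k_3)) all reduce to 0 modulo the current basis, so we have a Gröbner basis.
Inter-reduce: drop elements whose leading term is divisible by another's, tail-reduce, and make monic.
Reduced Gröbner basis: {x² - 19/14x + ⅛y - 79/56, y² - 3x + 5}.

Same reduced basis, so the two generating sets span the same ideal.
The choice of monomial ordering does not affect the verdict — as long as both bases are computed under the same ordering, their equality decides ideal equality.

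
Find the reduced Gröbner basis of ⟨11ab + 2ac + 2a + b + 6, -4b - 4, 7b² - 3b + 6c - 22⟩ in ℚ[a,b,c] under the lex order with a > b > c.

G = {a - 1, b + 1, c - 2}

f_1 = 11ab + 2ac + 2a + b + 6, LT = ab.
f_2 = -4b - 4, LT = b.
f_3 = 7b² - 3b + 6c - 22, LT = b².

S(f_1,f_2): lcm = ab. S = 2/11ac - 9/11a + 1/11b + 6/11.
  leading term ac: no divisor's leading term divides it; move 2/11ac to the remainder.
  leading term a: no divisor's leading term divides it; move -9/11a to the remainder.
  leading term b: subtract (-1/44)·f_2 from 1/11b + 6/11 → 5/11
  leading term 1: no divisor's leading term divides it; move 5/11 to the remainder.
  remainder 2/11ac - 9/11a + 5/11 ≠ 0; add g_4 = 2/11ac - 9/11a + 5/11 to the basis.

S(f_1,f_3): lcm = ab². S = 2/11abc + 47/77ab - 6/7ac + 22/7a + 1/11b² + 6/11b.
  leading term abc: subtract (2/121c)·f_1 from 2/11abc + 47/77ab - 6/7ac + 22/7a + 1/11b² + 6/11b → 47/77ab - 4/121ac² - 754/847ac + 22/7a + 1/11b² - 2/121bc + 6/11b - 12/121c
  leading term ab: subtract (47/847)·f_1 from 47/77ab - 4/121ac² - 754/847ac + 22/7a + 1/11b² - 2/121bc + 6/11b - 12/121c → -4/121ac² - 848/847ac + 2568/847a + 1/11b² - 2/121bc + 415/847b - 12/121c - 282/847
  leading term ac²: subtract (-2/11c)·g_4 from -4/121ac² - 848/847ac + 2568/847a + 1/11b² - 2/121bc + 415/847b - 12/121c - 282/847 → -974/847ac + 2568/847a + 1/11b² - 2/121bc + 415/847b - 2/121c - 282/847
  leading term ac: subtract (-487/77)·g_4 from -974/847ac + 2568/847a + 1/11b² - 2/121bc + 415/847b - 2/121c - 282/847 → -15/7a + 1/11b² - 2/121bc + 415/847b - 2/121c + 2153/847
  leading term a: no divisor's leading term divides it; move -15/7a to the remainder.
  leading term b²: subtract (-1/44b)·f_2 from 1/11b² - 2/121bc + 415/847b - 2/121c + 2153/847 → -2/121bc + 338/847b - 2/121c + 2153/847
  leading term bc: subtract (1/242c)·f_2 from -2/121bc + 338/847b - 2/121c + 2153/847 → 338/847b + 2153/847
  leading term b: subtract (-169/1694)·f_2 from 338/847b + 2153/847 → 15/7
  leading term 1: no divisor's leading term divides it; move 15/7 to the remainder.
  remainder -15/7a + 15/7 ≠ 0; add g_5 = -15/7a + 15/7 to the basis.

S(f_2,f_3): lcm = b². S = 10/7b - 6/7c + 22/7.
  leading term b: subtract (-5/14)·f_2 from 10/7b - 6/7c + 22/7 → -6/7c + 12/7
  leading term c: no divisor's leading term divides it; move -6/7c to the remainder.
  leading term 1: no divisor's leading term divides it; move 12/7 to the remainder.
  remainder -6/7c + 12/7 ≠ 0; add g_6 = -6/7c + 12/7 to the basis.

The other S-polynomials (S(f_1,g_4), S(f_2,g_4), S(f_3,g_4), S(f_1,g_5), S(f_2,g_5), S(f_3,g_5), S(g_4,g_5), S(f_1,g_6), S(f_2,g_6), S(f_3,g_6), S(g_4,g_6), S(g_5,g_6)) all reduce to 0 modulo the current basis, so we have a Gröbner basis.
Inter-reduce: drop elements whose leading term is divisible by another's, tail-reduce, and make monic.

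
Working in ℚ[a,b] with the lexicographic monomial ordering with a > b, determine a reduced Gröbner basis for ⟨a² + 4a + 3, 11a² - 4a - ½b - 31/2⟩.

f_1 = a² + 4a + 3, LT = a².
f_2 = 11a² - 4a - ½b - 31/2, LT = a².

S(f_1,f_2): lcm = a². S = 48/11a + 1/22b + 97/22.
  leading term a: no divisor's leading term divides it; move 48/11a to the remainder.
  leading term b: no divisor's leading term divides it; move 1/22b to the remainder.
  leading term 1: no divisor's leading term divides it; move 97/22 to the remainder.
  remainder 48/11a + 1/22b + 97/22 ≠ 0; add g_3 = 48/11a + 1/22b + 97/22 to the basis.

S(f_1,g_3): lcm = a². S = -1/96ab + 287/96a + 3.
  leading term ab: subtract (-11/4608b)·g_3 from -1/96ab + 287/96a + 3 → 287/96a + 1/9216b² + 97/9216b + 3
  leading term a: subtract (3157/4608)·g_3 from 287/96a + 1/9216b² + 97/9216b + 3 → 1/9216b² - 95/4608b - 191/9216
  leading term b²: no divisor's leading term divides it; move 1/9216b² to the remainder.
  leading term b: no divisor's leading term divides it; move -95/4608b to the remainder.
  leading term 1: no divisor's leading term divides it; move -191/9216 to the remainder.
  remainder 1/9216b² - 95/4608b - 191/9216 ≠ 0; add g_4 = 1/9216b² - 95/4608b - 191/9216 to the basis.

S(f_2,g_3): lcm = a². S = -1/96ab - 1451/1056a - 1/22b - 31/22.
  leading term ab: subtract (-11/4608b)·g_3 from -1/96ab - 1451/1056a - 1/22b - 31/22 → -1451/1056a + 1/9216b² - 3541/101376b - 31/22
  leading term a: subtract (-1451/4608)·g_3 from -1451/1056a + 1/9216b² - 3541/101376b - 31/22 → 1/9216b² - 95/4608b - 191/9216
  leading term b²: subtract (1)·g_4 from 1/9216b² - 95/4608b - 191/9216 → 0
  remainder 0.

S(f_1,g_4): leading monomials are coprime, so the S-polynomial reduces to 0 (Buchberger's first criterion).
S(f_2,g_4): leading monomials are coprime, so the S-polynomial reduces to 0 (Buchberger's first criterion).
S(g_3,g_4): leading monomials are coprime, so the S-polynomial reduces to 0 (Buchberger's first criterion).
Every S-polynomial of the final basis reduces to 0, so we have a Gröbner basis.
Inter-reduce: drop elements whose leading term is divisible by another's, tail-reduce, and make monic.

G = {a + 1/96b + 97/96, b² - 190b - 191}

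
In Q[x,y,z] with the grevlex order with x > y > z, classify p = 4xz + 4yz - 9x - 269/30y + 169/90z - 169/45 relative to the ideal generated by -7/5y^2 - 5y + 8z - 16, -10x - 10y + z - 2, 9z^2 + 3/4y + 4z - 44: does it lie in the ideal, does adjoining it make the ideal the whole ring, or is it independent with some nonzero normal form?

4xz + 4yz - 9x - 269/30y + 169/90z - 169/45 lies in I (it reduces to 0).

First compute the reduced Gröbner basis of I by Buchberger's algorithm.
f_1 = -7/5y^2 - 5y + 8z - 16, LT = y^2.
f_2 = -10x - 10y + z - 2, LT = x.
f_3 = 9z^2 + 3/4y + 4z - 44, LT = z^2.

The S-polynomials (S(f_1,f_2), S(f_1,f_3), S(f_2,f_3)) all reduce to 0 modulo the current basis, so we have a Gröbner basis.
Inter-reduce: drop elements whose leading term is divisible by another's, tail-reduce, and make monic.
Reduced Gröbner basis: {y^2 + 25/7y - 40/7z + 80/7, z^2 + 1/12y + 4/9z - 44/9, x + y - 1/10z + 1/5}.
Label its elements g_1 = y^2 + 25/7y - 40/7z + 80/7, g_2 = z^2 + 1/12y + 4/9z - 44/9, g_3 = x + y - 1/10z + 1/5.

Reduce p = 4xz + 4yz - 9x - 269/30y + 169/90z - 169/45 modulo G:
  leading term xz: subtract (4z)·g_3 from 4xz + 4yz - 9x - 269/30y + 169/90z - 169/45 → 2/5z^2 - 9x - 269/30y + 97/90z - 169/45
  leading term z^2: subtract (2/5)·g_2 from 2/5z^2 - 9x - 269/30y + 97/90z - 169/45 → -9x - 9y + 9/10z - 9/5
  leading term x: subtract (-9)·g_3 from -9x - 9y + 9/10z - 9/5 → 0
  normal form = 0.
Since the normal form is 0, p ∈ I.

The remainder on division by a Gröbner basis is unique — it is the normal form.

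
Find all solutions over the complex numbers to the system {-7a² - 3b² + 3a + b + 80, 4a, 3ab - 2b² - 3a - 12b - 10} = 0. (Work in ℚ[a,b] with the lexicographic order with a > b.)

Compute a lex Gröbner basis by Buchberger's algorithm.
f_1 = -7a² + 3a - 3b² + b + 80, LT = a².
f_2 = 4a, LT = a.
f_3 = 3ab - 3a - 2b² - 12b - 10, LT = ab.

S(f_1,f_2): lcm = a². S = -3/7a + 3/7b² - 1/7b - 80/7.
  leading term a: subtract (-3/28)·f_2 from -3/7a + 3/7b² - 1/7b - 80/7 → 3/7b² - 1/7b - 80/7
  leading term b²: no divisor's leading term divides it; move 3/7b² to the remainder.
  leading term b: no divisor's leading term divides it; move -1/7b to the remainder.
  leading term 1: no divisor's leading term divides it; move -80/7 to the remainder.
  remainder 3/7b² - 1/7b - 80/7 ≠ 0; add h_4 = 3/7b² - 1/7b - 80/7 to the basis.

S(f_2,f_3): lcm = ab. S = a + ⅔b² + 4b + 10/3.
  leading term a: subtract (¼)·f_2 from a + ⅔b² + 4b + 10/3 → ⅔b² + 4b + 10/3
  leading term b²: subtract (14/9)·h_4 from ⅔b² + 4b + 10/3 → 38/9b + 190/9
  leading term b: no divisor's leading term divides it; move 38/9b to the remainder.
  leading term 1: no divisor's leading term divides it; move 190/9 to the remainder.
  remainder 38/9b + 190/9 ≠ 0; add h_5 = 38/9b + 190/9 to the basis.

The other S-polynomials (S(f_1,f_3), S(f_1,h_4), S(f_2,h_4), S(f_3,h_4), S(f_1,h_5), S(f_2,h_5), S(f_3,h_5), S(h_4,h_5)) all reduce to 0 modulo the current basis, so we have a Gröbner basis.
Inter-reduce: drop elements whose leading term is divisible by another's, tail-reduce, and make monic.
Reduced Gröbner basis: {a, b + 5}.

Since the basis is lex-ordered, b + 5 is univariate in b. Its roots are {-5}. Back-substituting each root into the other basis elements fixes the other coordinates.
  b = -5: the earlier basis element becomes a = 0, giving a = 0 — point (0, -5).
Check: every point annihilates each of the original generators.

{(0, -5)}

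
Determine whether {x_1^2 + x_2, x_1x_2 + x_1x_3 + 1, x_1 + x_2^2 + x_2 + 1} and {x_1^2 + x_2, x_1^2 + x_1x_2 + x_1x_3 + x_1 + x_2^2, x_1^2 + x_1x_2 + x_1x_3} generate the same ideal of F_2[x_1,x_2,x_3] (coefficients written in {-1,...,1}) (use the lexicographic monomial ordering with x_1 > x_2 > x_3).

No, the ideals differ.

For a fixed monomial order, each ideal has a unique reduced Gröbner basis; comparing bases decides equality.
Buchberger on the first generating set:
f_1 = x_1^2 + x_2, LT = x_1^2.
f_2 = x_1x_2 + x_1x_3 + 1, LT = x_1x_2.
f_3 = x_1 + x_2^2 + x_2 + 1, LT = x_1.

S(f_1,f_2): lcm = x_1^2x_2. S = x_1^2x_3 + x_1 + x_2^2.
  reduce S modulo (f_1, f_2, f_3):
  remainder x_2x_3 + x_2 + 1 ≠ 0; add g_4 = x_2x_3 + x_2 + 1 to the basis.

S(f_1,f_3): lcm = x_1^2. S = x_1x_2^2 + x_1x_2 + x_1 + x_2.
  reduce S modulo (f_1, f_2, f_3, g_4):
  remainder x_2^2 + x_3^2 + x_3 + 1 ≠ 0; add g_5 = x_2^2 + x_3^2 + x_3 + 1 to the basis.

S(g_4,g_5): lcm = x_2^2x_3. S = x_2^2 + x_2 + x_3^3 + x_3^2 + x_3.
  reduce S modulo (f_1, f_2, f_3, g_4, g_5):
  remainder x_2 + x_3^3 + 1 ≠ 0; add g_6 = x_2 + x_3^3 + 1 to the basis.

S(g_4,g_6): lcm = x_2x_3. S = x_2 + x_3^4 + x_3 + 1.
  reduce S modulo (f_1, f_2, f_3, g_4, g_5, g_6):
  remainder x_3^4 + x_3^3 + x_3 ≠ 0; add g_7 = x_3^4 + x_3^3 + x_3 to the basis.

The other S-polynomials (S(f_2,f_3), S(f_1,g_4), S(f_2,g_4), S(f_3,g_4), S(f_1,g_5), S(f_2,g_5), S(f_3,g_5), S(f_1,g_6), S(f_2,g_6), S(f_3,g_6), S(g_5,g_6), S(f_1,g_7), S(f_2,g_7), S(f_3,g_7), S(g_4,g_7), S(g_5,g_7), S(g_6,g_7)) all reduce to 0 modulo the current basis, so we have a Gröbner basis.
Inter-reduce: drop elements whose leading term is divisible by another's, tail-reduce, and make monic.
Reduced Gröbner basis: {x_1 + x_3^3 + x_3^2 + x_3 + 1, x_2 + x_3^3 + 1, x_3^4 + x_3^3 + x_3}.

Buchberger on the second generating set:
h_1 = x_1^2 + x_2, LT = x_1^2.
h_2 = x_1^2 + x_1x_2 + x_1x_3 + x_1 + x_2^2, LT = x_1^2.
h_3 = x_1^2 + x_1x_2 + x_1x_3, LT = x_1^2.

S(h_1,h_2): lcm = x_1^2. S = x_1x_2 + x_1x_3 + x_1 + x_2^2 + x_2.
  reduce S modulo (h_1, h_2, h_3):
  remainder x_1x_2 + x_1x_3 + x_1 + x_2^2 + x_2 ≠ 0; add k_4 = x_1x_2 + x_1x_3 + x_1 + x_2^2 + x_2 to the basis.

S(h_1,h_3): lcm = x_1^2. S = x_1x_2 + x_1x_3 + x_2.
  reduce S modulo (h_1, h_2, h_3, k_4):
  remainder x_1 + x_2^2 ≠ 0; add k_5 = x_1 + x_2^2 to the basis.

S(h_1,k_4): lcm = x_1^2x_2. S = x_1^2x_3 + x_1^2 + x_1x_2^2 + x_1x_2 + x_2^2.
  reduce S modulo (h_1, h_2, h_3, k_4, k_5):
  remainder x_2^3 + x_2^2x_3^2 + x_2 ≠ 0; add k_6 = x_2^3 + x_2^2x_3^2 + x_2 to the basis.

S(h_3,k_4): lcm = x_1^2x_2. S = x_1^2x_3 + x_1^2 + x_1x_2x_3 + x_1x_2.
  reduce S modulo (h_1, h_2, h_3, k_4, k_5, k_6):
  remainder x_2^2x_3^2 + x_2^2x_3 ≠ 0; add k_7 = x_2^2x_3^2 + x_2^2x_3 to the basis.

S(h_1,k_5): lcm = x_1^2. S = x_1x_2^2 + x_2.
  reduce S modulo (h_1, h_2, h_3, k_4, k_5, k_6, k_7):
  remainder x_2^2x_3 + x_2^2 + x_2x_3 + x_2 ≠ 0; add k_8 = x_2^2x_3 + x_2^2 + x_2x_3 + x_2 to the basis.

S(k_4,k_6): lcm = x_1x_2^3. S = x_1x_2^2x_3^2 + x_1x_2^2x_3 + x_1x_2^2 + x_1x_2 + x_2^4 + x_2^3.
  reduce S modulo (h_1, h_2, h_3, k_4, k_5, k_6, k_7, k_8):
  remainder x_2x_3^3 + x_2x_3 ≠ 0; add k_9 = x_2x_3^3 + x_2x_3 to the basis.

S(k_4,k_7): lcm = x_1x_2^2x_3^2. S = x_1x_2^2x_3 + x_1x_2x_3^3 + x_1x_2x_3^2 + x_2^3x_3^2 + x_2^2x_3^2.
  reduce S modulo (h_1, h_2, h_3, k_4, k_5, k_6, k_7, k_8, k_9):
  remainder x_2x_3^2 + x_2x_3 ≠ 0; add k_10 = x_2x_3^2 + x_2x_3 to the basis.

The other S-polynomials (S(h_2,h_3), S(h_2,k_4), S(h_2,k_5), S(h_3,k_5), S(k_4,k_5), S(h_1,k_6), S(h_2,k_6), S(h_3,k_6), S(k_5,k_6), S(h_1,k_7), S(h_2,k_7), S(h_3,k_7), S(k_5,k_7), S(k_6,k_7), S(h_1,k_8), S(h_2,k_8), S(h_3,k_8), S(k_4,k_8), S(k_5,k_8), S(k_6,k_8), S(k_7,k_8), S(h_1,k_9), S(h_2,k_9), S(h_3,k_9), S(k_4,k_9), S(k_5,k_9), S(k_6,k_9), S(k_7,k_9), S(k_8,k_9), S(h_1,k_10), S(h_2,k_10), S(h_3,k_10), S(k_4,k_10), S(k_5,k_10), S(k_6,k_10), S(k_7,k_10), S(k_8,k_10), S(k_9,k_10)) all reduce to 0 modulo the current basis, so we have a Gröbner basis.
Inter-reduce: drop elements whose leading term is divisible by another's, tail-reduce, and make monic.
Reduced Gröbner basis: {x_1 + x_2^2, x_2^3 + x_2^2 + x_2x_3, x_2^2x_3 + x_2^2 + x_2x_3 + x_2, x_2x_3^2 + x_2x_3}.

Since the reduced bases disagree, the two ideals are not the same.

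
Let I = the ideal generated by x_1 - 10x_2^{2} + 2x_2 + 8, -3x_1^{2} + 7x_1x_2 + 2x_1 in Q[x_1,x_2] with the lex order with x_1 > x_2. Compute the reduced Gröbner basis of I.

G = {x_1 - 10x_2^{2} + 2x_2 + 8, x_2^{4} - \tfrac{19}{30}x_2^{3} - \tfrac{79}{50}x_2^{2} + \tfrac{13}{25}x_2 + \tfrac{52}{75}}

f_1 = x_1 - 10x_2^{2} + 2x_2 + 8, LT = x_1.
f_2 = -3x_1^{2} + 7x_1x_2 + 2x_1, LT = x_1^{2}.

S(f_1,f_2): lcm = x_1^{2}. S = -10x_1x_2^{2} + \tfrac{13}{3}x_1x_2 + \tfrac{26}{3}x_1.
  leading term x_1x_2^{2}: subtract (-10x_2^{2})·f_1 from -10x_1x_2^{2} + \tfrac{13}{3}x_1x_2 + \tfrac{26}{3}x_1 → \tfrac{13}{3}x_1x_2 + \tfrac{26}{3}x_1 - 100x_2^{4} + 20x_2^{3} + 80x_2^{2}
  leading term x_1x_2: subtract (\tfrac{13}{3}x_2)·f_1 from \tfrac{13}{3}x_1x_2 + \tfrac{26}{3}x_1 - 100x_2^{4} + 20x_2^{3} + 80x_2^{2} → \tfrac{26}{3}x_1 - 100x_2^{4} + \tfrac{190}{3}x_2^{3} + \tfrac{214}{3}x_2^{2} - \tfrac{104}{3}x_2
  leading term x_1: subtract (\tfrac{26}{3})·f_1 from \tfrac{26}{3}x_1 - 100x_2^{4} + \tfrac{190}{3}x_2^{3} + \tfrac{214}{3}x_2^{2} - \tfrac{104}{3}x_2 → -100x_2^{4} + \tfrac{190}{3}x_2^{3} + 158x_2^{2} - 52x_2 - \tfrac{208}{3}
  leading term x_2^{4}: no divisor's leading term divides it; move -100x_2^{4} to the remainder.
  leading term x_2^{3}: no divisor's leading term divides it; move \tfrac{190}{3}x_2^{3} to the remainder.
  leading term x_2^{2}: no divisor's leading term divides it; move 158x_2^{2} to the remainder.
  leading term x_2: no divisor's leading term divides it; move -52x_2 to the remainder.
  leading term 1: no divisor's leading term divides it; move -\tfrac{208}{3} to the remainder.
  remainder -100x_2^{4} + \tfrac{190}{3}x_2^{3} + 158x_2^{2} - 52x_2 - \tfrac{208}{3} ≠ 0; add g_3 = -100x_2^{4} + \tfrac{190}{3}x_2^{3} + 158x_2^{2} - 52x_2 - \tfrac{208}{3} to the basis.

The other S-polynomials (S(f_1,g_3), S(f_2,g_3)) all reduce to 0 modulo the current basis, so we have a Gröbner basis.
Inter-reduce: drop elements whose leading term is divisible by another's, tail-reduce, and make monic.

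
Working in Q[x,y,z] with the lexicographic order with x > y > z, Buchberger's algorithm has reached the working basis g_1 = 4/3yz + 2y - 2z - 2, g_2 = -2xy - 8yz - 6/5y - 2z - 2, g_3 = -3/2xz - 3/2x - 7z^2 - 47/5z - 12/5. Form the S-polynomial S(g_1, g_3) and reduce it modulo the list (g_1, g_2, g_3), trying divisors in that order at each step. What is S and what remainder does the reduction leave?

S(g_1, g_3) = 1/2xy - 3/2xz - 3/2x - 14/3yz^2 - 94/15yz - 8/5y; remainder on division = 0.

lcm(LM(g_1), LM(g_3)) = xyz.
S = (lcm/LT(g_1))·g_1 − (lcm/LT(g_3))·g_3 = 1/2xy - 3/2xz - 3/2x - 14/3yz^2 - 94/15yz - 8/5y.
Reduce S modulo (g_1, g_2, g_3) in that order:
  leading term xy: subtract (-1/4)·g_2 from 1/2xy - 3/2xz - 3/2x - 14/3yz^2 - 94/15yz - 8/5y → -3/2xz - 3/2x - 14/3yz^2 - 124/15yz - 19/10y - 1/2z - 1/2
  leading term xz: subtract (1)·g_3 from -3/2xz - 3/2x - 14/3yz^2 - 124/15yz - 19/10y - 1/2z - 1/2 → -14/3yz^2 - 124/15yz - 19/10y + 7z^2 + 89/10z + 19/10
  leading term yz^2: subtract (-7/2z)·g_1 from -14/3yz^2 - 124/15yz - 19/10y + 7z^2 + 89/10z + 19/10 → -19/15yz - 19/10y + 19/10z + 19/10
  leading term yz: subtract (-19/20)·g_1 from -19/15yz - 19/10y + 19/10z + 19/10 → 0
The remainder is 0, so this S-polynomial contributes no new basis element.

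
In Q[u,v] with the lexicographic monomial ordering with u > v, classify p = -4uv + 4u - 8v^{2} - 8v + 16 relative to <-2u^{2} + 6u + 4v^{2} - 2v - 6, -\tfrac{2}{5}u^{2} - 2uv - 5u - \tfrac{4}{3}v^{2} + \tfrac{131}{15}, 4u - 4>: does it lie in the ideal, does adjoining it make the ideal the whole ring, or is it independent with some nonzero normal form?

-4uv + 4u - 8v^{2} - 8v + 16 lies in I (it reduces to 0).

First compute the reduced Gröbner basis of I by Buchberger's algorithm.
f_1 = -2u^{2} + 6u + 4v^{2} - 2v - 6, LT = u^{2}.
f_2 = -\tfrac{2}{5}u^{2} - 2uv - 5u - \tfrac{4}{3}v^{2} + \tfrac{131}{15}, LT = u^{2}.
f_3 = 4u - 4, LT = u.

S(f_1,f_2): lcm = u^{2}. S = -5uv - \tfrac{31}{2}u - \tfrac{16}{3}v^{2} + v + \tfrac{149}{6}.
  leading term uv: subtract (-\tfrac{5}{4}v)·f_3 from -5uv - \tfrac{31}{2}u - \tfrac{16}{3}v^{2} + v + \tfrac{149}{6} → -\tfrac{31}{2}u - \tfrac{16}{3}v^{2} - 4v + \tfrac{149}{6}
  leading term u: subtract (-\tfrac{31}{8})·f_3 from -\tfrac{31}{2}u - \tfrac{16}{3}v^{2} - 4v + \tfrac{149}{6} → -\tfrac{16}{3}v^{2} - 4v + \tfrac{28}{3}
  leading term v^{2}: no divisor's leading term divides it; move -\tfrac{16}{3}v^{2} to the remainder.
  leading term v: no divisor's leading term divides it; move -4v to the remainder.
  leading term 1: no divisor's leading term divides it; move \tfrac{28}{3} to the remainder.
  remainder -\tfrac{16}{3}v^{2} - 4v + \tfrac{28}{3} ≠ 0; add h_4 = -\tfrac{16}{3}v^{2} - 4v + \tfrac{28}{3} to the basis.

S(f_1,f_3): lcm = u^{2}. S = -2u - 2v^{2} + v + 3.
  leading term u: subtract (-\tfrac{1}{2})·f_3 from -2u - 2v^{2} + v + 3 → -2v^{2} + v + 1
  leading term v^{2}: subtract (\tfrac{3}{8})·h_4 from -2v^{2} + v + 1 → \tfrac{5}{2}v - \tfrac{5}{2}
  leading term v: no divisor's leading term divides it; move \tfrac{5}{2}v to the remainder.
  leading term 1: no divisor's leading term divides it; move -\tfrac{5}{2} to the remainder.
  remainder \tfrac{5}{2}v - \tfrac{5}{2} ≠ 0; add h_5 = \tfrac{5}{2}v - \tfrac{5}{2} to the basis.

The other S-polynomials (S(f_2,f_3), S(f_1,h_4), S(f_2,h_4), S(f_3,h_4), S(f_1,h_5), S(f_2,h_5), S(f_3,h_5), S(h_4,h_5)) all reduce to 0 modulo the current basis, so we have a Gröbner basis.
Inter-reduce: drop elements whose leading term is divisible by another's, tail-reduce, and make monic.
Reduced Gröbner basis: {u - 1, v - 1}.
Label its elements g_1 = u - 1, g_2 = v - 1.

Reduce p = -4uv + 4u - 8v^{2} - 8v + 16 modulo G:
  leading term uv: subtract (-4v)·g_1 from -4uv + 4u - 8v^{2} - 8v + 16 → 4u - 8v^{2} - 12v + 16
  leading term u: subtract (4)·g_1 from 4u - 8v^{2} - 12v + 16 → -8v^{2} - 12v + 20
  leading term v^{2}: subtract (-8v)·g_2 from -8v^{2} - 12v + 20 → -20v + 20
  leading term v: subtract (-20)·g_2 from -20v + 20 → 0
  normal form = 0.
Since the normal form is 0, p ∈ I.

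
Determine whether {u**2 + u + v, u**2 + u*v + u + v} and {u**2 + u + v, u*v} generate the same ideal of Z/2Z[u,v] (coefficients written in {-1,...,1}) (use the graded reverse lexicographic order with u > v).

Yes, the ideals are equal.

Two ideals are equal iff their reduced Gröbner bases coincide (the reduced basis is unique for a fixed ordering).
Buchberger on the first generating set:
f_1 = u**2 + u + v, LT = u**2.
f_2 = u**2 + u*v + u + v, LT = u**2.

S(f_1,f_2): lcm = u**2. S = u*v.
  reduce S modulo (f_1, f_2):
  remainder u*v ≠ 0; add g_3 = u*v to the basis.

S(f_1,g_3): lcm = u**2*v. S = u*v + v**2.
  reduce S modulo (f_1, f_2, g_3):
  remainder v**2 ≠ 0; add g_4 = v**2 to the basis.

The other S-polynomials (S(f_2,g_3), S(f_1,g_4), S(f_2,g_4), S(g_3,g_4)) all reduce to 0 modulo the current basis, so we have a Gröbner basis.
Inter-reduce: drop elements whose leading term is divisible by another's, tail-reduce, and make monic.
Reduced Gröbner basis: {u**2 + u + v, u*v, v**2}.

Buchberger on the second generating set:
h_1 = u**2 + u + v, LT = u**2.
h_2 = u*v, LT = u*v.

S(h_1,h_2): lcm = u**2*v. S = u*v + v**2.
  reduce S modulo (h_1, h_2):
  remainder v**2 ≠ 0; add k_3 = v**2 to the basis.

The other S-polynomials (S(h_1,k_3), S(h_2,k_3)) all reduce to 0 modulo the current basis, so we have a Gröbner basis.
Inter-reduce: drop elements whose leading term is divisible by another's, tail-reduce, and make monic.
Reduced Gröbner basis: {u**2 + u + v, u*v, v**2}.

Same reduced basis, so the two generating sets span the same ideal.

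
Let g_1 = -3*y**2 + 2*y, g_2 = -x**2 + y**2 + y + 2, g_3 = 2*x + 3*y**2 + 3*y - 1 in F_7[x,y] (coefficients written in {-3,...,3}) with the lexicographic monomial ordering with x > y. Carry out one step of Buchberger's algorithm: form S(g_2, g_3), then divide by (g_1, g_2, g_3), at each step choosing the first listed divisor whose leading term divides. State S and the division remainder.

lcm(LM(g_2), LM(g_3)) = x**2.
S = (lcm/LT(g_2))·g_2 − (lcm/LT(g_3))·g_3 = 2*x*y**2 + 2*x*y - 3*x - y**2 - y - 2.
Reduce S modulo (g_1, g_2, g_3) in that order:
  leading term x*y**2: subtract (-3*x)·g_1 from 2*x*y**2 + 2*x*y - 3*x - y**2 - y - 2 → x*y - 3*x - y**2 - y - 2
  leading term x*y: subtract (-3*y)·g_3 from x*y - 3*x - y**2 - y - 2 → -3*x + 2*y**3 + y**2 + 3*y - 2
  leading term x: subtract (2)·g_3 from -3*x + 2*y**3 + y**2 + 3*y - 2 → 2*y**3 + 2*y**2 - 3*y
  leading term y**3: subtract (-3*y)·g_1 from 2*y**3 + 2*y**2 - 3*y → y**2 - 3*y
  leading term y**2: subtract (2)·g_1 from y**2 - 3*y → 0
The remainder is 0, so this S-polynomial contributes no new basis element.

S(g_2, g_3) = 2*x*y**2 + 2*x*y - 3*x - y**2 - y - 2; remainder on division = 0.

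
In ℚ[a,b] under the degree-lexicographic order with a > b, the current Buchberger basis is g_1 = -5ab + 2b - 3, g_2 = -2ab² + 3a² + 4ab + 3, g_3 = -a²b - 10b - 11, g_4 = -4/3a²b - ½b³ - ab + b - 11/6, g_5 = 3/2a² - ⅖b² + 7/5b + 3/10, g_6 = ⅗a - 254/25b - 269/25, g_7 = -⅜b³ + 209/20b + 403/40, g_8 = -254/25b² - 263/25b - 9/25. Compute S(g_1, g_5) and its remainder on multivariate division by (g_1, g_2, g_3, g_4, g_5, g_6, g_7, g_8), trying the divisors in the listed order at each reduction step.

lcm(LM(g_1), LM(g_5)) = a²b.
S = (lcm/LT(g_1))·g_1 − (lcm/LT(g_5))·g_5 = 4/15b³ - ⅖ab - 14/15b² + ⅗a - ⅕b.
Reduce S modulo (g_1, g_2, g_3, g_4, g_5, g_6, g_7, g_8) in that order:
  leading term b³: subtract (-32/45)·g_7 from 4/15b³ - ⅖ab - 14/15b² + ⅗a - ⅕b → -⅖ab - 14/15b² + ⅗a + 1627/225b + 1612/225
  leading term ab: subtract (2/25)·g_1 from -⅖ab - 14/15b² + ⅗a + 1627/225b + 1612/225 → -14/15b² + ⅗a + 1591/225b + 1666/225
  leading term b²: subtract (35/381)·g_8 from -14/15b² + ⅗a + 1591/225b + 1666/225 → ⅗a + 229672/28575b + 212527/28575
  leading term a: subtract (1)·g_6 from ⅗a + 229672/28575b + 212527/28575 → 519994/28575b + 519994/28575
  leading term b: no divisor's leading term divides it; move 519994/28575b to the remainder.
  leading term 1: no divisor's leading term divides it; move 519994/28575 to the remainder.
The remainder 519994/28575b + 519994/28575 is nonzero, so it would be added as the next basis element.

S(g_1, g_5) = 4/15b³ - ⅖ab - 14/15b² + ⅗a - ⅕b; remainder on division = 519994/28575b + 519994/28575.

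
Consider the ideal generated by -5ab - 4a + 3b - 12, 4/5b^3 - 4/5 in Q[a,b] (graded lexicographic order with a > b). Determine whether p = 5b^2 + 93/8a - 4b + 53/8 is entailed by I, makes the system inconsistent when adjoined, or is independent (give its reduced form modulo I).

First compute the reduced Gröbner basis of I by Buchberger's algorithm.
f_1 = -5ab - 4a + 3b - 12, LT = ab.
f_2 = 4/5b^3 - 4/5, LT = b^3.

S(f_1,f_2): lcm = ab^3. S = 4/5ab^2 - 3/5b^3 + 12/5b^2 + a.
  leading term ab^2: subtract (-4/25b)·f_1 from 4/5ab^2 - 3/5b^3 + 12/5b^2 + a → -3/5b^3 - 16/25ab + 72/25b^2 + a - 48/25b
  leading term b^3: subtract (-3/4)·f_2 from -3/5b^3 - 16/25ab + 72/25b^2 + a - 48/25b → -16/25ab + 72/25b^2 + a - 48/25b - 3/5
  leading term ab: subtract (16/125)·f_1 from -16/25ab + 72/25b^2 + a - 48/25b - 3/5 → 72/25b^2 + 189/125a - 288/125b + 117/125
  leading term b^2: no divisor's leading term divides it; move 72/25b^2 to the remainder.
  leading term a: no divisor's leading term divides it; move 189/125a to the remainder.
  leading term b: no divisor's leading term divides it; move -288/125b to the remainder.
  leading term 1: no divisor's leading term divides it; move 117/125 to the remainder.
  remainder 72/25b^2 + 189/125a - 288/125b + 117/125 ≠ 0; add h_3 = 72/25b^2 + 189/125a - 288/125b + 117/125 to the basis.

S(f_1,h_3): lcm = ab^2. S = -21/40a^2 + 8/5ab - 3/5b^2 - 13/40a + 12/5b.
  leading term a^2: no divisor's leading term divides it; move -21/40a^2 to the remainder.
  leading term ab: subtract (-8/25)·f_1 from 8/5ab - 3/5b^2 - 13/40a + 12/5b → -3/5b^2 - 321/200a + 84/25b - 96/25
  leading term b^2: subtract (-5/24)·h_3 from -3/5b^2 - 321/200a + 84/25b - 96/25 → -129/100a + 72/25b - 729/200
  leading term a: no divisor's leading term divides it; move -129/100a to the remainder.
  leading term b: no divisor's leading term divides it; move 72/25b to the remainder.
  leading term 1: no divisor's leading term divides it; move -729/200 to the remainder.
  remainder -21/40a^2 - 129/100a + 72/25b - 729/200 ≠ 0; add h_4 = -21/40a^2 - 129/100a + 72/25b - 729/200 to the basis.

S(f_2,h_3): lcm = b^3. S = -21/40ab + 4/5b^2 - 13/40b - 1.
  leading term ab: subtract (21/200)·f_1 from -21/40ab + 4/5b^2 - 13/40b - 1 → 4/5b^2 + 21/50a - 16/25b + 13/50
  leading term b^2: subtract (5/18)·h_3 from 4/5b^2 + 21/50a - 16/25b + 13/50 → 0
  remainder 0.

S(f_1,h_4): lcm = a^2b. S = 4/5a^2 - 107/35ab + 192/35b^2 + 12/5a - 243/35b.
  leading term a^2: subtract (-32/21)·h_4 from 4/5a^2 - 107/35ab + 192/35b^2 + 12/5a - 243/35b → -107/35ab + 192/35b^2 + 76/175a - 447/175b - 972/175
  leading term ab: subtract (107/175)·f_1 from -107/35ab + 192/35b^2 + 76/175a - 447/175b - 972/175 → 192/35b^2 + 72/25a - 768/175b + 312/175
  leading term b^2: subtract (40/21)·h_3 from 192/35b^2 + 72/25a - 768/175b + 312/175 → 0
  remainder 0.

S(f_2,h_4): leading monomials are coprime, so the S-polynomial reduces to 0 (Buchberger's first criterion).
S(h_3,h_4): leading monomials are coprime, so the S-polynomial reduces to 0 (Buchberger's first criterion).
Every S-polynomial of the final basis reduces to 0, so we have a Gröbner basis.
Inter-reduce: drop elements whose leading term is divisible by another's, tail-reduce, and make monic.
Reduced Gröbner basis: {a^2 + 86/35a - 192/35b + 243/35, ab + 4/5a - 3/5b + 12/5, b^2 + 21/40a - 4/5b + 13/40}.
Label its elements g_1 = a^2 + 86/35a - 192/35b + 243/35, g_2 = ab + 4/5a - 3/5b + 12/5, g_3 = b^2 + 21/40a - 4/5b + 13/40.

Reduce p = 5b^2 + 93/8a - 4b + 53/8 modulo G:
  leading term b^2: subtract (5)·g_3 from 5b^2 + 93/8a - 4b + 53/8 → 9a + 5
  leading term a: no divisor's leading term divides it; move 9a to the remainder.
  leading term 1: no divisor's leading term divides it; move 5 to the remainder.
  normal form = 9a + 5.
The normal form is nonzero, so p ∉ I. Since p minus its normal form lies in I, I + (p) = I + (r) where r = 9a + 5; decide whether this ideal is the whole ring.
Run Buchberger on G together with r (pairs among the g_i already reduce to 0 since G is a Gröbner basis):
g_1 = a^2 + 86/35a - 192/35b + 243/35, LT = a^2.
g_2 = ab + 4/5a - 3/5b + 12/5, LT = ab.
g_3 = b^2 + 21/40a - 4/5b + 13/40, LT = b^2.
r = 9a + 5, LT = a.

S(g_1,g_2): lcm = a^2b. S = -4/5a^2 + 107/35ab - 192/35b^2 - 12/5a + 243/35b.
  leading term a^2: subtract (-4/5)·g_1 from -4/5a^2 + 107/35ab - 192/35b^2 - 12/5a + 243/35b → 107/35ab - 192/35b^2 - 76/175a + 447/175b + 972/175
  leading term ab: subtract (107/35)·g_2 from 107/35ab - 192/35b^2 - 76/175a + 447/175b + 972/175 → -192/35b^2 - 72/25a + 768/175b - 312/175
  leading term b^2: subtract (-192/35)·g_3 from -192/35b^2 - 72/25a + 768/175b - 312/175 → 0
  remainder 0.

S(g_1,g_3): leading monomials are coprime, so the S-polynomial reduces to 0 (Buchberger's first criterion).
S(g_1,r): lcm = a^2. S = 599/315a - 192/35b + 243/35.
  leading term a: subtract (599/2835)·r from 599/315a - 192/35b + 243/35 → -192/35b + 2384/405
  leading term b: no divisor's leading term divides it; move -192/35b to the remainder.
  leading term 1: no divisor's leading term divides it; move 2384/405 to the remainder.
  remainder -192/35b + 2384/405 ≠ 0; add m_5 = -192/35b + 2384/405 to the basis.

S(g_2,g_3): lcm = ab^2. S = -21/40a^2 + 8/5ab - 3/5b^2 - 13/40a + 12/5b.
  leading term a^2: subtract (-21/40)·g_1 from -21/40a^2 + 8/5ab - 3/5b^2 - 13/40a + 12/5b → 8/5ab - 3/5b^2 + 193/200a - 12/25b + 729/200
  leading term ab: subtract (8/5)·g_2 from 8/5ab - 3/5b^2 + 193/200a - 12/25b + 729/200 → -3/5b^2 - 63/200a + 12/25b - 39/200
  leading term b^2: subtract (-3/5)·g_3 from -3/5b^2 - 63/200a + 12/25b - 39/200 → 0
  remainder 0.

S(g_2,r): lcm = ab. S = 4/5a - 52/45b + 12/5.
  leading term a: subtract (4/45)·r from 4/5a - 52/45b + 12/5 → -52/45b + 88/45
  leading term b: subtract (91/432)·m_5 from -52/45b + 88/45 → 1565/2187
  leading term 1: no divisor's leading term divides it; move 1565/2187 to the remainder.
  remainder 1565/2187 ≠ 0; add m_6 = 1565/2187 to the basis.

S(g_3,r): leading monomials are coprime, so the S-polynomial reduces to 0 (Buchberger's first criterion).
S(g_1,m_5): leading monomials are coprime, so the S-polynomial reduces to 0 (Buchberger's first criterion).
S(g_2,m_5): lcm = ab. S = 9103/4860a - 3/5b + 12/5.
  leading term a: subtract (9103/43740)·r from 9103/4860a - 3/5b + 12/5 → -3/5b + 59461/43740
  leading term b: subtract (7/64)·m_5 from -3/5b + 59461/43740 → 1565/2187
  leading term 1: subtract (1)·m_6 from 1565/2187 → 0
  remainder 0.

S(g_3,m_5): lcm = b^2. S = 21/40a + 1327/4860b + 13/40.
  leading term a: subtract (7/120)·r from 21/40a + 1327/4860b + 13/40 → 1327/4860b + 1/30
  leading term b: subtract (-9289/186624)·m_5 from 1327/4860b + 1/30 → 308305/944784
  leading term 1: subtract (197/432)·m_6 from 308305/944784 → 0
  remainder 0.

S(r,m_5): leading monomials are coprime, so the S-polynomial reduces to 0 (Buchberger's first criterion).
S(g_1,m_6): leading monomials are coprime, so the S-polynomial reduces to 0 (Buchberger's first criterion).
S(g_2,m_6): leading monomials are coprime, so the S-polynomial reduces to 0 (Buchberger's first criterion).
S(g_3,m_6): leading monomials are coprime, so the S-polynomial reduces to 0 (Buchberger's first criterion).
S(r,m_6): leading monomials are coprime, so the S-polynomial reduces to 0 (Buchberger's first criterion).
S(m_5,m_6): leading monomials are coprime, so the S-polynomial reduces to 0 (Buchberger's first criterion).
Every S-polynomial of the final basis reduces to 0, so we have a Gröbner basis.
Inter-reduce: drop elements whose leading term is divisible by another's, tail-reduce, and make monic.
Reduced Gröbner basis: {1}.
The reduced Gröbner basis of I + (p) is {1}: the ideal is the whole ring, so the enlarged system has no common solution — adjoining p is inconsistent.

Adjoining 5b^2 + 93/8a - 4b + 53/8 makes the ideal the whole ring: the system is inconsistent.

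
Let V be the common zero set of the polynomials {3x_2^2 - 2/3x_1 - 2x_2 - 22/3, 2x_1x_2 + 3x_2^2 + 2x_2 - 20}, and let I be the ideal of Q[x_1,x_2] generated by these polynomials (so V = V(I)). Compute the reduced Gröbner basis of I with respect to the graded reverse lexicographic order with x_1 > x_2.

G = {x_1^2 + 23/2x_1 - 63/2x_2 + 101/2, x_1x_2 + 1/3x_1 + 2x_2 - 19/3, x_2^2 - 2/9x_1 - 2/3x_2 - 22/9}

This is the nonlinear analogue of row-reducing a linear system.

f_1 = 3x_2^2 - 2/3x_1 - 2x_2 - 22/3, LT = x_2^2.
f_2 = 2x_1x_2 + 3x_2^2 + 2x_2 - 20, LT = x_1x_2.

S(f_1,f_2): lcm = x_1x_2^2. S = -3/2x_2^3 - 2/9x_1^2 - 2/3x_1x_2 - x_2^2 - 22/9x_1 + 10x_2.
  reduce S modulo (f_1, f_2):
  remainder -2/9x_1^2 - 23/9x_1 + 7x_2 - 101/9 ≠ 0; add g_3 = -2/9x_1^2 - 23/9x_1 + 7x_2 - 101/9 to the basis.

The other S-polynomials (S(f_1,g_3), S(f_2,g_3)) all reduce to 0 modulo the current basis, so we have a Gröbner basis.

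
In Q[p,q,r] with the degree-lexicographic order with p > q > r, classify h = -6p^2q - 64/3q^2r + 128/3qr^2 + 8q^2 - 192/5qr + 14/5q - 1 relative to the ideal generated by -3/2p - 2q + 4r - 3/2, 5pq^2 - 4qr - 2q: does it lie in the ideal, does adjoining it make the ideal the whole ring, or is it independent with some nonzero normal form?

Adjoining -6p^2q - 64/3q^2r + 128/3qr^2 + 8q^2 - 192/5qr + 14/5q - 1 makes the ideal the whole ring: the system is inconsistent.

First compute the reduced Gröbner basis of I by Buchberger's algorithm.
f_1 = -3/2p - 2q + 4r - 3/2, LT = p.
f_2 = 5pq^2 - 4qr - 2q, LT = pq^2.

S(f_1,f_2): lcm = pq^2. S = 4/3q^3 - 8/3q^2r + q^2 + 4/5qr + 2/5q.
  reduce S modulo (f_1, f_2):
  remainder 4/3q^3 - 8/3q^2r + q^2 + 4/5qr + 2/5q ≠ 0; add k_3 = 4/3q^3 - 8/3q^2r + q^2 + 4/5qr + 2/5q to the basis.

The other S-polynomials (S(f_1,k_3), S(f_2,k_3)) all reduce to 0 modulo the current basis, so we have a Gröbner basis.
Inter-reduce: drop elements whose leading term is divisible by another's, tail-reduce, and make monic.
Reduced Gröbner basis: {q^3 - 2q^2r + 3/4q^2 + 3/5qr + 3/10q, p + 4/3q - 8/3r + 1}.
Label its elements g_1 = q^3 - 2q^2r + 3/4q^2 + 3/5qr + 3/10q, g_2 = p + 4/3q - 8/3r + 1.

Reduce h = -6p^2q - 64/3q^2r + 128/3qr^2 + 8q^2 - 192/5qr + 14/5q - 1 modulo G:
  leading term p^2q: subtract (-6pq)·g_2 from -6p^2q - 64/3q^2r + 128/3qr^2 + 8q^2 - 192/5qr + 14/5q - 1 → 8pq^2 - 16pqr - 64/3q^2r + 128/3qr^2 + 6pq + 8q^2 - 192/5qr + 14/5q - 1
  leading term pq^2: subtract (8q^2)·g_2 from 8pq^2 - 16pqr - 64/3q^2r + 128/3qr^2 + 6pq + 8q^2 - 192/5qr + 14/5q - 1 → -16pqr - 32/3q^3 + 128/3qr^2 + 6pq - 192/5qr + 14/5q - 1
  leading term pqr: subtract (-16qr)·g_2 from -16pqr - 32/3q^3 + 128/3qr^2 + 6pq - 192/5qr + 14/5q - 1 → -32/3q^3 + 64/3q^2r + 6pq - 112/5qr + 14/5q - 1
  leading term q^3: subtract (-32/3)·g_1 from -32/3q^3 + 64/3q^2r + 6pq - 112/5qr + 14/5q - 1 → 6pq + 8q^2 - 16qr + 6q - 1
  leading term pq: subtract (6q)·g_2 from 6pq + 8q^2 - 16qr + 6q - 1 → -1
  leading term 1: no divisor's leading term divides it; move -1 to the remainder.
  normal form = -1.
The normal form is nonzero, so h ∉ I. Since h minus its normal form lies in I, I + (h) = I + (n) where n = -1; decide whether this ideal is the whole ring.
Here n = -1 is a nonzero constant, hence a unit: 1 ∈ I + (h), the Gröbner basis of I + (h) is {1}, and the enlarged system has no common solution — adjoining h is inconsistent.

The remainder on division by a Gröbner basis is unique — it is the normal form.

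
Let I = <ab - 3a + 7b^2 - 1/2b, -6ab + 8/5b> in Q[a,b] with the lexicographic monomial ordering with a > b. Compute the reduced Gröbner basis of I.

G = {a - 7/3b^2 + 7/90b, b^3 - 1/30b^2 - 4/35b}

f_1 = ab - 3a + 7b^2 - 1/2b, LT = ab.
f_2 = -6ab + 8/5b, LT = ab.

S(f_1,f_2): lcm = ab. S = -3a + 7b^2 - 7/30b.
  leading term a: no divisor's leading term divides it; move -3a to the remainder.
  leading term b^2: no divisor's leading term divides it; move 7b^2 to the remainder.
  leading term b: no divisor's leading term divides it; move -7/30b to the remainder.
  remainder -3a + 7b^2 - 7/30b ≠ 0; add g_3 = -3a + 7b^2 - 7/30b to the basis.

S(f_1,g_3): lcm = ab. S = -3a + 7/3b^3 + 623/90b^2 - 1/2b.
  leading term a: subtract (1)·g_3 from -3a + 7/3b^3 + 623/90b^2 - 1/2b → 7/3b^3 - 7/90b^2 - 4/15b
  leading term b^3: no divisor's leading term divides it; move 7/3b^3 to the remainder.
  leading term b^2: no divisor's leading term divides it; move -7/90b^2 to the remainder.
  leading term b: no divisor's leading term divides it; move -4/15b to the remainder.
  remainder 7/3b^3 - 7/90b^2 - 4/15b ≠ 0; add g_4 = 7/3b^3 - 7/90b^2 - 4/15b to the basis.

S(f_2,g_3): lcm = ab. S = 7/3b^3 - 7/90b^2 - 4/15b.
  leading term b^3: subtract (1)·g_4 from 7/3b^3 - 7/90b^2 - 4/15b → 0
  remainder 0.

S(f_1,g_4): lcm = ab^3. S = -89/30ab^2 + 4/35ab + 7b^4 - 1/2b^3.
  leading term ab^2: subtract (-89/30b)·f_1 from -89/30ab^2 + 4/35ab + 7b^4 - 1/2b^3 → -123/14ab + 7b^4 + 304/15b^3 - 89/60b^2
  leading term ab: subtract (-123/14)·f_1 from -123/14ab + 7b^4 + 304/15b^3 - 89/60b^2 → -369/14a + 7b^4 + 304/15b^3 + 3601/60b^2 - 123/28b
  leading term a: subtract (123/14)·g_3 from -369/14a + 7b^4 + 304/15b^3 + 3601/60b^2 - 123/28b → 7b^4 + 304/15b^3 - 89/60b^2 - 82/35b
  leading term b^4: subtract (3b)·g_4 from 7b^4 + 304/15b^3 - 89/60b^2 - 82/35b → 41/2b^3 - 41/60b^2 - 82/35b
  leading term b^3: subtract (123/14)·g_4 from 41/2b^3 - 41/60b^2 - 82/35b → 0
  remainder 0.

S(f_2,g_4): lcm = ab^3. S = 1/30ab^2 + 4/35ab - 4/15b^3.
  leading term ab^2: subtract (1/30b)·f_1 from 1/30ab^2 + 4/35ab - 4/15b^3 → 3/14ab - 1/2b^3 + 1/60b^2
  leading term ab: subtract (3/14)·f_1 from 3/14ab - 1/2b^3 + 1/60b^2 → 9/14a - 1/2b^3 - 89/60b^2 + 3/28b
  leading term a: subtract (-3/14)·g_3 from 9/14a - 1/2b^3 - 89/60b^2 + 3/28b → -1/2b^3 + 1/60b^2 + 2/35b
  leading term b^3: subtract (-3/14)·g_4 from -1/2b^3 + 1/60b^2 + 2/35b → 0
  remainder 0.

S(g_3,g_4): leading monomials are coprime, so the S-polynomial reduces to 0 (Buchberger's first criterion).
Every S-polynomial of the final basis reduces to 0, so we have a Gröbner basis.
Inter-reduce: drop elements whose leading term is divisible by another's, tail-reduce, and make monic.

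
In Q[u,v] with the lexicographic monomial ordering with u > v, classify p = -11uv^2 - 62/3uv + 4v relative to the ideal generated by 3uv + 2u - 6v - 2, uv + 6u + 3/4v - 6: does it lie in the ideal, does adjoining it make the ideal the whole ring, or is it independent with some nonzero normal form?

First compute the reduced Gröbner basis of I by Buchberger's algorithm.
f_1 = 3uv + 2u - 6v - 2, LT = uv.
f_2 = uv + 6u + 3/4v - 6, LT = uv.

S(f_1,f_2): lcm = uv. S = -16/3u - 11/4v + 16/3.
  reduce S modulo (f_1, f_2):
  remainder -16/3u - 11/4v + 16/3 ≠ 0; add h_3 = -16/3u - 11/4v + 16/3 to the basis.

S(f_1,h_3): lcm = uv. S = 2/3u - 33/64v^2 - v - 2/3.
  reduce S modulo (f_1, f_2, h_3):
  remainder -33/64v^2 - 43/32v ≠ 0; add h_4 = -33/64v^2 - 43/32v to the basis.

The other S-polynomials (S(f_2,h_3), S(f_1,h_4), S(f_2,h_4), S(h_3,h_4)) all reduce to 0 modulo the current basis, so we have a Gröbner basis.
Inter-reduce: drop elements whose leading term is divisible by another's, tail-reduce, and make monic.
Reduced Gröbner basis: {u + 33/64v - 1, v^2 + 86/33v}.
Label its elements g_1 = u + 33/64v - 1, g_2 = v^2 + 86/33v.

Reduce p = -11uv^2 - 62/3uv + 4v modulo G:
  leading term uv^2: subtract (-11v^2)·g_1 from -11uv^2 - 62/3uv + 4v → -62/3uv + 363/64v^3 - 11v^2 + 4v
  leading term uv: subtract (-62/3v)·g_1 from -62/3uv + 363/64v^3 - 11v^2 + 4v → 363/64v^3 - 11/32v^2 - 50/3v
  leading term v^3: subtract (363/64v)·g_2 from 363/64v^3 - 11/32v^2 - 50/3v → -121/8v^2 - 50/3v
  leading term v^2: subtract (-121/8)·g_2 from -121/8v^2 - 50/3v → 91/4v
  leading term v: no divisor's leading term divides it; move 91/4v to the remainder.
  normal form = 91/4v.
The normal form is nonzero, so p ∉ I. Since p minus its normal form lies in I, I + (p) = I + (r) where r = 91/4v; decide whether this ideal is the whole ring.
Run Buchberger on G together with r (pairs among the g_i already reduce to 0 since G is a Gröbner basis):
g_1 = u + 33/64v - 1, LT = u.
g_2 = v^2 + 86/33v, LT = v^2.
r = 91/4v, LT = v.

The S-polynomials (S(g_1,g_2), S(g_1,r), S(g_2,r)) all reduce to 0 modulo the current basis, so we have a Gröbner basis.
Inter-reduce: drop elements whose leading term is divisible by another's, tail-reduce, and make monic.
Reduced Gröbner basis: {u - 1, v}.
The reduced Gröbner basis of I + (p) is {u - 1, v} ≠ {1}, a proper ideal, so the enlarged system stays consistent: p is independent of I, with normal form 91/4v.

-11uv^2 - 62/3uv + 4v is independent of I; its normal form modulo I is 91/4v.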